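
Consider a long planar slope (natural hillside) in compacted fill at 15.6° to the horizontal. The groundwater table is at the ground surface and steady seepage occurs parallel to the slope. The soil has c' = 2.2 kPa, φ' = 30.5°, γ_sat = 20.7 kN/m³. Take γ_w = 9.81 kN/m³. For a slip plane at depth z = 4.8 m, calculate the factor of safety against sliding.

With seepage parallel to the slope and the water table at the surface, the effective normal stress on the slip plane uses the buoyant unit weight γ' = γ_sat − γ_w while the driving shear stress uses γ_sat:
FS = [c' + γ' z cos²β tanφ'] / [γ_sat z sinβ cosβ]
γ' = 20.7 − 9.81 = 10.89 kN/m³
Numerator = 2.2 + 10.89·4.8·cos²15.6°·tan30.5° = 2.2 + 10.89·4.8·0.9277·0.5890 = 30.764 kPa
Denominator = 20.7·4.8·sin15.6°·cos15.6° = 20.7·4.8·0.2689·0.9632 = 25.736 kPa
FS = 30.764 / 25.736 = 1.195

FS = 1.20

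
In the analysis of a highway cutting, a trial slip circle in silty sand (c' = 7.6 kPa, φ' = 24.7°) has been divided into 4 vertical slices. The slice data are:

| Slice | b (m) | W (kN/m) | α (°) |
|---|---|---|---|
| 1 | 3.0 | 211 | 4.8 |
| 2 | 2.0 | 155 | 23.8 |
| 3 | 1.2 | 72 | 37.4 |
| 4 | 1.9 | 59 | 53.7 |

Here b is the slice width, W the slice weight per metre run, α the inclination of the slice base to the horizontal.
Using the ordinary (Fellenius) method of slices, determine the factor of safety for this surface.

FS = 1.63

Ordinary method of slices: FS = Σ[c'·Δl_i + (W_i cosα_i)·tanφ'] / Σ W_i sinα_i, with Δl_i = b_i / cosα_i.
Slice 1: Δl = 3.0/cos4.8° = 3.011 m; N'_1 = 211·cos4.8° = 210.3; c'Δl = 22.88; W sinα = 17.7
Slice 2: Δl = 2.0/cos23.8° = 2.186 m; N'_2 = 155·cos23.8° = 141.8; c'Δl = 16.61; W sinα = 62.5
Slice 3: Δl = 1.2/cos37.4° = 1.511 m; N'_3 = 72·cos37.4° = 57.2; c'Δl = 11.48; W sinα = 43.7
Slice 4: Δl = 1.9/cos53.7° = 3.209 m; N'_4 = 59·cos53.7° = 34.9; c'Δl = 24.39; W sinα = 47.5
Σc'Δl = 75.4 kN/m; ΣN' = 444.2 kN/m; ΣW sinα = 171.5 kN/m
Resisting = 75.4 + 444.2·tan24.7° = 75.4 + 204.3 = 279.7 kN/m
FS = 279.7 / 171.5 = 1.631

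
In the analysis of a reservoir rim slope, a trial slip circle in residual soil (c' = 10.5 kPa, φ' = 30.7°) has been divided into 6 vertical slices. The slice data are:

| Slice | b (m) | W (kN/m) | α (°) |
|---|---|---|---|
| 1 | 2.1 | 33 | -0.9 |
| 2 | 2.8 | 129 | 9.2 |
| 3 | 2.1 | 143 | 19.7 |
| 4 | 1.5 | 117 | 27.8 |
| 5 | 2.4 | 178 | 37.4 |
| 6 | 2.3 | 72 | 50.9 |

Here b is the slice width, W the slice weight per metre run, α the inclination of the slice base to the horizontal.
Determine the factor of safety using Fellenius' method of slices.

Ordinary method of slices: FS = Σ[c'·Δl_i + (W_i cosα_i)·tanφ'] / Σ W_i sinα_i, with Δl_i = b_i / cosα_i.
Slice 1: Δl = 2.1/cos(-0.9°) = 2.100 m; N'_1 = 33·cos(-0.9°) = 33.0; c'Δl = 22.05; W sinα = -0.5
Slice 2: Δl = 2.8/cos9.2° = 2.836 m; N'_2 = 129·cos9.2° = 127.3; c'Δl = 29.78; W sinα = 20.6
Slice 3: Δl = 2.1/cos19.7° = 2.231 m; N'_3 = 143·cos19.7° = 134.6; c'Δl = 23.42; W sinα = 48.2
Slice 4: Δl = 1.5/cos27.8° = 1.696 m; N'_4 = 117·cos27.8° = 103.5; c'Δl = 17.81; W sinα = 54.6
Slice 5: Δl = 2.4/cos37.4° = 3.021 m; N'_5 = 178·cos37.4° = 141.4; c'Δl = 31.72; W sinα = 108.1
Slice 6: Δl = 2.3/cos50.9° = 3.647 m; N'_6 = 72·cos50.9° = 45.4; c'Δl = 38.29; W sinα = 55.9
Σc'Δl = 163.1 kN/m; ΣN' = 585.3 kN/m; ΣW sinα = 286.9 kN/m
Resisting = 163.1 + 585.3·tan30.7° = 163.1 + 347.5 = 510.6 kN/m
FS = 510.6 / 286.9 = 1.780

FS = 1.78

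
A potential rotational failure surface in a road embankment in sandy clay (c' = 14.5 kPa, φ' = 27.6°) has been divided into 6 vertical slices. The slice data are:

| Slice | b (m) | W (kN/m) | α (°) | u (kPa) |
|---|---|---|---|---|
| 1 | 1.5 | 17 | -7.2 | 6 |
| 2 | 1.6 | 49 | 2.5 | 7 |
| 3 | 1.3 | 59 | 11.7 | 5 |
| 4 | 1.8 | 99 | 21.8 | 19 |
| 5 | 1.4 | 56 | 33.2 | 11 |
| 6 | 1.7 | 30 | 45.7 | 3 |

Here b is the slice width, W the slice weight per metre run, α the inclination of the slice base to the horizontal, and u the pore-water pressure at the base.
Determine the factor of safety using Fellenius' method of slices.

FS = 2.51

Ordinary method of slices: FS = Σ[c'·Δl_i + (W_i cosα_i − u_i·Δl_i)·tanφ'] / Σ W_i sinα_i, with Δl_i = b_i / cosα_i.
Slice 1: Δl = 1.5/cos(-7.2°) = 1.512 m; N'_1 = 17·cos(-7.2°) − 6·1.512 = 7.8; c'Δl = 21.92; W sinα = -2.1
Slice 2: Δl = 1.6/cos2.5° = 1.602 m; N'_2 = 49·cos2.5° − 7·1.602 = 37.7; c'Δl = 23.22; W sinα = 2.1
Slice 3: Δl = 1.3/cos11.7° = 1.328 m; N'_3 = 59·cos11.7° − 5·1.328 = 51.1; c'Δl = 19.25; W sinα = 12.0
Slice 4: Δl = 1.8/cos21.8° = 1.939 m; N'_4 = 99·cos21.8° − 19·1.939 = 55.1; c'Δl = 28.11; W sinα = 36.8
Slice 5: Δl = 1.4/cos33.2° = 1.673 m; N'_5 = 56·cos33.2° − 11·1.673 = 28.5; c'Δl = 24.26; W sinα = 30.7
Slice 6: Δl = 1.7/cos45.7° = 2.434 m; N'_6 = 30·cos45.7° − 3·2.434 = 13.7; c'Δl = 35.29; W sinα = 21.5
Σc'Δl = 152.1 kN/m; ΣN' = 193.9 kN/m; ΣW sinα = 100.9 kN/m
Resisting = 152.1 + 193.9·tan27.6° = 152.1 + 101.3 = 253.4 kN/m
FS = 253.4 / 100.9 = 2.512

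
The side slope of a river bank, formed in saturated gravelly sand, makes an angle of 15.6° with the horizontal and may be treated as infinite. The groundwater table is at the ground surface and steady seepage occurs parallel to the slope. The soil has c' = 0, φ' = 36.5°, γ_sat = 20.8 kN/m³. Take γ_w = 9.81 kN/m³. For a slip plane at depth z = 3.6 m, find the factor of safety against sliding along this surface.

FS = 1.40

With seepage parallel to the slope and the water table at the surface, the effective normal stress on the slip plane uses the buoyant unit weight γ' = γ_sat − γ_w while the driving shear stress uses γ_sat:
FS = [c' + γ' z cos²β tanφ'] / [γ_sat z sinβ cosβ]
(For c' = 0 this reduces to FS = (γ'/γ_sat)·tanφ'/tanβ.)
γ' = 20.8 − 9.81 = 10.99 kN/m³
Numerator = 0.0 + 10.99·3.6·cos²15.6°·tan36.5° = 0.0 + 10.99·3.6·0.9277·0.7400 = 27.159 kPa
Denominator = 20.8·3.6·sin15.6°·cos15.6° = 20.8·3.6·0.2689·0.9632 = 19.395 kPa
FS = 27.159 / 19.395 = 1.400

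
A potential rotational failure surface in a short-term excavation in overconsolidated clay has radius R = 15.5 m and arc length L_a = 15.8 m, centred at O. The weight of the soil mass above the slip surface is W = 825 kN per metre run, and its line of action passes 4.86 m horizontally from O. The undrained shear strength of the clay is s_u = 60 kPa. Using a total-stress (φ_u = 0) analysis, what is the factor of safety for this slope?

Taking moments about the centre O, the resisting moment is provided by the undrained shear strength acting along the arc:
M_R = s_u·L_a·R = 60·15.80·15.5 = 14694.0 kN·m/m
M_D = W·d = 825·4.86 = 4009.5 kN·m/m
FS = M_R / M_D = 14694.0 / 4009.5 = 3.665

FS = 3.66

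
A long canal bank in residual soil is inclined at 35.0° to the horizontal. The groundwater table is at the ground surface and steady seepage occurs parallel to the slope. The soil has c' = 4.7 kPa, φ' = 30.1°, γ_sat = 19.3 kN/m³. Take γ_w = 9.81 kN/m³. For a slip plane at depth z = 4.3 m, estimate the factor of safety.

FS = 0.53

With seepage parallel to the slope and the water table at the surface, the effective normal stress on the slip plane uses the buoyant unit weight γ' = γ_sat − γ_w while the driving shear stress uses γ_sat:
FS = [c' + γ' z cos²β tanφ'] / [γ_sat z sinβ cosβ]
γ' = 19.3 − 9.81 = 9.49 kN/m³
Numerator = 4.7 + 9.49·4.3·cos²35.0°·tan30.1° = 4.7 + 9.49·4.3·0.6710·0.5797 = 20.573 kPa
Denominator = 19.3·4.3·sin35.0°·cos35.0° = 19.3·4.3·0.5736·0.8192 = 38.993 kPa
FS = 20.573 / 38.993 = 0.528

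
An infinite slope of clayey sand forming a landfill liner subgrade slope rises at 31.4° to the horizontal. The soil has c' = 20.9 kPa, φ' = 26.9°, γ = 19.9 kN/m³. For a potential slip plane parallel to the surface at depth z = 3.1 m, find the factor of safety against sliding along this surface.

For an infinite slope with a slip plane parallel to the surface (no pore pressure): FS = [c' + γz cos²β tanφ'] / [γz sinβ cosβ].
γz = 19.9·3.1 = 61.69 kN/m²
Numerator = 20.9 + 61.69·cos²31.4°·tan26.9° = 20.9 + 61.69·0.7285·0.5073 = 43.701 kPa
Denominator = 61.69·sin31.4°·cos31.4° = 61.69·0.5210·0.8536 = 27.434 kPa
FS = 43.701 / 27.434 = 1.593

FS = 1.59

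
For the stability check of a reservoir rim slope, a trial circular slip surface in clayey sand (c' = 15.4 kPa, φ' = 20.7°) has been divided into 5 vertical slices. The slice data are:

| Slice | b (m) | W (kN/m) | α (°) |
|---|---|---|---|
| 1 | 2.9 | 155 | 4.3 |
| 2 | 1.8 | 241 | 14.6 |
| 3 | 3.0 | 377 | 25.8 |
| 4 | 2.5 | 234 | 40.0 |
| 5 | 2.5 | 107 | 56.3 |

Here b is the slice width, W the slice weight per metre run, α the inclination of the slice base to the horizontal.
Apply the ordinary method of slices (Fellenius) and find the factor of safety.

Ordinary method of slices: FS = Σ[c'·Δl_i + (W_i cosα_i)·tanφ'] / Σ W_i sinα_i, with Δl_i = b_i / cosα_i.
Slice 1: Δl = 2.9/cos4.3° = 2.908 m; N'_1 = 155·cos4.3° = 154.6; c'Δl = 44.79; W sinα = 11.6
Slice 2: Δl = 1.8/cos14.6° = 1.860 m; N'_2 = 241·cos14.6° = 233.2; c'Δl = 28.64; W sinα = 60.7
Slice 3: Δl = 3.0/cos25.8° = 3.332 m; N'_3 = 377·cos25.8° = 339.4; c'Δl = 51.32; W sinα = 164.1
Slice 4: Δl = 2.5/cos40.0° = 3.264 m; N'_4 = 234·cos40.0° = 179.3; c'Δl = 50.26; W sinα = 150.4
Slice 5: Δl = 2.5/cos56.3° = 4.506 m; N'_5 = 107·cos56.3° = 59.4; c'Δl = 69.39; W sinα = 89.0
Σc'Δl = 244.4 kN/m; ΣN' = 965.8 kN/m; ΣW sinα = 475.9 kN/m
Resisting = 244.4 + 965.8·tan20.7° = 244.4 + 365.0 = 609.3 kN/m
FS = 609.3 / 475.9 = 1.280

FS = 1.28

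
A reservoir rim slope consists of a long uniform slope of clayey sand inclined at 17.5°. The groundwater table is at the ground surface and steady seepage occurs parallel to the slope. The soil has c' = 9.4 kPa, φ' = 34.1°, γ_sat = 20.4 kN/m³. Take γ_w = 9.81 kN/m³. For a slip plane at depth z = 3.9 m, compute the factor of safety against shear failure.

With seepage parallel to the slope and the water table at the surface, the effective normal stress on the slip plane uses the buoyant unit weight γ' = γ_sat − γ_w while the driving shear stress uses γ_sat:
FS = [c' + γ' z cos²β tanφ'] / [γ_sat z sinβ cosβ]
γ' = 20.4 − 9.81 = 10.59 kN/m³
Numerator = 9.4 + 10.59·3.9·cos²17.5°·tan34.1° = 9.4 + 10.59·3.9·0.9096·0.6771 = 34.834 kPa
Denominator = 20.4·3.9·sin17.5°·cos17.5° = 20.4·3.9·0.3007·0.9537 = 22.817 kPa
FS = 34.834 / 22.817 = 1.527

FS = 1.53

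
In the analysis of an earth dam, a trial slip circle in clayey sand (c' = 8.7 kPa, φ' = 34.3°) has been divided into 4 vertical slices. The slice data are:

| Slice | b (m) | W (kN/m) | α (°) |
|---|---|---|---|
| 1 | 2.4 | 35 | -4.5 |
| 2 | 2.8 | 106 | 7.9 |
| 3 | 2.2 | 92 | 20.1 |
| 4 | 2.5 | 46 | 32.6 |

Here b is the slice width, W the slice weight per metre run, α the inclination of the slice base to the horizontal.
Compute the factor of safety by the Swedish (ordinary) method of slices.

Ordinary method of slices: FS = Σ[c'·Δl_i + (W_i cosα_i)·tanφ'] / Σ W_i sinα_i, with Δl_i = b_i / cosα_i.
Slice 1: Δl = 2.4/cos(-4.5°) = 2.407 m; N'_1 = 35·cos(-4.5°) = 34.9; c'Δl = 20.94; W sinα = -2.7
Slice 2: Δl = 2.8/cos7.9° = 2.827 m; N'_2 = 106·cos7.9° = 105.0; c'Δl = 24.59; W sinα = 14.6
Slice 3: Δl = 2.2/cos20.1° = 2.343 m; N'_3 = 92·cos20.1° = 86.4; c'Δl = 20.38; W sinα = 31.6
Slice 4: Δl = 2.5/cos32.6° = 2.968 m; N'_4 = 46·cos32.6° = 38.8; c'Δl = 25.82; W sinα = 24.8
Σc'Δl = 91.7 kN/m; ΣN' = 265.0 kN/m; ΣW sinα = 68.2 kN/m
Resisting = 91.7 + 265.0·tan34.3° = 91.7 + 180.8 = 272.5 kN/m
FS = 272.5 / 68.2 = 3.995

FS = 3.99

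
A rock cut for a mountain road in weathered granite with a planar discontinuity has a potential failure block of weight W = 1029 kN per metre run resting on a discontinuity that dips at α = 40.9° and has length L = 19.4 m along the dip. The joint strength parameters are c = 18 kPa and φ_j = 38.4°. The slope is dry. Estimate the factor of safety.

Resolving the block weight along and normal to the plane and applying the Mohr–Coulomb strength on the joint:
N' = W cosα = 1029·cos40.9° = 777.8 kN/m
Driving force T = W sinα = 1029·sin40.9° = 673.7 kN/m
Resisting force R = c·L + N'·tanφ_j = 18·19.4 + 777.8·tan38.4° = 349.2 + 616.5 = 965.7 kN/m
FS = R / T = 965.7 / 673.7 = 1.433

FS = 1.43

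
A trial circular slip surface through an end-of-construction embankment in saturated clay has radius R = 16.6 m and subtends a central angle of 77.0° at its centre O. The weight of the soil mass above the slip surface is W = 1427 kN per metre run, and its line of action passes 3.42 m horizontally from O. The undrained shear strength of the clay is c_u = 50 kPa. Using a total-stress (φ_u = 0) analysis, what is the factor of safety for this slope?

FS = 3.79

Taking moments about the centre O, the resisting moment is provided by the undrained shear strength acting along the arc:
Arc length L_a = R·θ = 16.6·(77.0°·π/180) = 16.6·1.3439 = 22.31 m
M_R = c_u·L_a·R = 50·22.31·16.6 = 18516.3 kN·m/m
M_D = W·d = 1427·3.42 = 4880.3 kN·m/m
FS = M_R / M_D = 18516.3 / 4880.3 = 3.794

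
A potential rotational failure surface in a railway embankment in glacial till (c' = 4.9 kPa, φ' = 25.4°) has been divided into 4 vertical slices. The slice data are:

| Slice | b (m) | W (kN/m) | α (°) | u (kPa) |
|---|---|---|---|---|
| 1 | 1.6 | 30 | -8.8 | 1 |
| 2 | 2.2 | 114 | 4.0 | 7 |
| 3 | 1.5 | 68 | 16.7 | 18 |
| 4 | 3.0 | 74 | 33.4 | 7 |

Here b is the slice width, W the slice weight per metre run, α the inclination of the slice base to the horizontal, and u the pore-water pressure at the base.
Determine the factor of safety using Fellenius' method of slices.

FS = 2.18

Ordinary method of slices: FS = Σ[c'·Δl_i + (W_i cosα_i − u_i·Δl_i)·tanφ'] / Σ W_i sinα_i, with Δl_i = b_i / cosα_i.
Slice 1: Δl = 1.6/cos(-8.8°) = 1.619 m; N'_1 = 30·cos(-8.8°) − 1·1.619 = 28.0; c'Δl = 7.93; W sinα = -4.6
Slice 2: Δl = 2.2/cos4.0° = 2.205 m; N'_2 = 114·cos4.0° − 7·2.205 = 98.3; c'Δl = 10.81; W sinα = 8.0
Slice 3: Δl = 1.5/cos16.7° = 1.566 m; N'_3 = 68·cos16.7° − 18·1.566 = 36.9; c'Δl = 7.67; W sinα = 19.5
Slice 4: Δl = 3.0/cos33.4° = 3.593 m; N'_4 = 74·cos33.4° − 7·3.593 = 36.6; c'Δl = 17.61; W sinα = 40.7
Σc'Δl = 44.0 kN/m; ΣN' = 199.9 kN/m; ΣW sinα = 63.6 kN/m
Resisting = 44.0 + 199.9·tan25.4° = 44.0 + 94.9 = 138.9 kN/m
FS = 138.9 / 63.6 = 2.183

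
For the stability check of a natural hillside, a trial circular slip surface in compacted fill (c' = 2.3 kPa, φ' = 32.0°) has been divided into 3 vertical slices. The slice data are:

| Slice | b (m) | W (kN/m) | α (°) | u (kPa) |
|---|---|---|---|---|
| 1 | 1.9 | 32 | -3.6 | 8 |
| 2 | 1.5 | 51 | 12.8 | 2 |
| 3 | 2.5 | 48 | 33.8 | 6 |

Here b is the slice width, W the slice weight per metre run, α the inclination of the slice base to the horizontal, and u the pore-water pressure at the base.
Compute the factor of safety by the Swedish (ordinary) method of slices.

Ordinary method of slices: FS = Σ[c'·Δl_i + (W_i cosα_i − u_i·Δl_i)·tanφ'] / Σ W_i sinα_i, with Δl_i = b_i / cosα_i.
Slice 1: Δl = 1.9/cos(-3.6°) = 1.904 m; N'_1 = 32·cos(-3.6°) − 8·1.904 = 16.7; c'Δl = 4.38; W sinα = -2.0
Slice 2: Δl = 1.5/cos12.8° = 1.538 m; N'_2 = 51·cos12.8° − 2·1.538 = 46.7; c'Δl = 3.54; W sinα = 11.3
Slice 3: Δl = 2.5/cos33.8° = 3.008 m; N'_3 = 48·cos33.8° − 6·3.008 = 21.8; c'Δl = 6.92; W sinα = 26.7
Σc'Δl = 14.8 kN/m; ΣN' = 85.2 kN/m; ΣW sinα = 36.0 kN/m
Resisting = 14.8 + 85.2·tan32.0° = 14.8 + 53.2 = 68.1 kN/m
FS = 68.1 / 36.0 = 1.891

FS = 1.89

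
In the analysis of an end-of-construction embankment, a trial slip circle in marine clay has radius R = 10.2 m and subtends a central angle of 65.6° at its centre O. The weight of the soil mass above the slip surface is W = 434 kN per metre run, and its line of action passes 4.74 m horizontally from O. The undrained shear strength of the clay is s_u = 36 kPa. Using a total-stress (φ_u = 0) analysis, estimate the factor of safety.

FS = 2.08

Taking moments about the centre O, the resisting moment is provided by the undrained shear strength acting along the arc:
Arc length L_a = R·θ = 10.2·(65.6°·π/180) = 10.2·1.1449 = 11.68 m
M_R = s_u·L_a·R = 36·11.68·10.2 = 4288.3 kN·m/m
M_D = W·d = 434·4.74 = 2057.2 kN·m/m
FS = M_R / M_D = 4288.3 / 2057.2 = 2.085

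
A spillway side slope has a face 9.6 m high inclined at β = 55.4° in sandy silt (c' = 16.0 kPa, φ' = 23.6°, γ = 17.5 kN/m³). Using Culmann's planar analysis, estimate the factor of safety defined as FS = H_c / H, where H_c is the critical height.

FS = 1.91

H_c = (4c'/γ) · sinβ cosφ' / [1 − cos(β − φ')]
    = (4·16.0/17.5) · sin55.4°·cos23.6° / [1 − cos31.8°]
    = 3.657 · 0.7543 / 0.1501 = 18.38 m
FS = H_c / H = 18.38 / 9.6 = 1.914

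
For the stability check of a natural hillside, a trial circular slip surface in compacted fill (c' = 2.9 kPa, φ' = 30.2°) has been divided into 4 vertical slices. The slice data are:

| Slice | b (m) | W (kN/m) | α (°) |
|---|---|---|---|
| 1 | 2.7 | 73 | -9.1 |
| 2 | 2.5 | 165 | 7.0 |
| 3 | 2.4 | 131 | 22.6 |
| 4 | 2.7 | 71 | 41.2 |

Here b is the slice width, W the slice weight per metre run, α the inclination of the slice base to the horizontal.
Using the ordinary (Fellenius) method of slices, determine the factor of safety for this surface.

Ordinary method of slices: FS = Σ[c'·Δl_i + (W_i cosα_i)·tanφ'] / Σ W_i sinα_i, with Δl_i = b_i / cosα_i.
Slice 1: Δl = 2.7/cos(-9.1°) = 2.734 m; N'_1 = 73·cos(-9.1°) = 72.1; c'Δl = 7.93; W sinα = -11.5
Slice 2: Δl = 2.5/cos7.0° = 2.519 m; N'_2 = 165·cos7.0° = 163.8; c'Δl = 7.30; W sinα = 20.1
Slice 3: Δl = 2.4/cos22.6° = 2.600 m; N'_3 = 131·cos22.6° = 120.9; c'Δl = 7.54; W sinα = 50.3
Slice 4: Δl = 2.7/cos41.2° = 3.588 m; N'_4 = 71·cos41.2° = 53.4; c'Δl = 10.41; W sinα = 46.8
Σc'Δl = 33.2 kN/m; ΣN' = 410.2 kN/m; ΣW sinα = 105.7 kN/m
Resisting = 33.2 + 410.2·tan30.2° = 33.2 + 238.7 = 271.9 kN/m
FS = 271.9 / 105.7 = 2.573

FS = 2.57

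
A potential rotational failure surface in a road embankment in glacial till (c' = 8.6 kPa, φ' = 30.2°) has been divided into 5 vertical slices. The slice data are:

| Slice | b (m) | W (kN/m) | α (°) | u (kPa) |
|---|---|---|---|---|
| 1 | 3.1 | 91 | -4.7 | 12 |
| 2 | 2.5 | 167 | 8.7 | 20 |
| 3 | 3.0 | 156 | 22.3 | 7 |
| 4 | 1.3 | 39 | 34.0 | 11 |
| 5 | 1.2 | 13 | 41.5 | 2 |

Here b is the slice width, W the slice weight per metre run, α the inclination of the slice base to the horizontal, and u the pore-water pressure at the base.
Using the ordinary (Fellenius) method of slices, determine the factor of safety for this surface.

Ordinary method of slices: FS = Σ[c'·Δl_i + (W_i cosα_i − u_i·Δl_i)·tanφ'] / Σ W_i sinα_i, with Δl_i = b_i / cosα_i.
Slice 1: Δl = 3.1/cos(-4.7°) = 3.110 m; N'_1 = 91·cos(-4.7°) − 12·3.110 = 53.4; c'Δl = 26.75; W sinα = -7.5
Slice 2: Δl = 2.5/cos8.7° = 2.529 m; N'_2 = 167·cos8.7° − 20·2.529 = 114.5; c'Δl = 21.75; W sinα = 25.3
Slice 3: Δl = 3.0/cos22.3° = 3.243 m; N'_3 = 156·cos22.3° − 7·3.243 = 121.6; c'Δl = 27.89; W sinα = 59.2
Slice 4: Δl = 1.3/cos34.0° = 1.568 m; N'_4 = 39·cos34.0° − 11·1.568 = 15.1; c'Δl = 13.49; W sinα = 21.8
Slice 5: Δl = 1.2/cos41.5° = 1.602 m; N'_5 = 13·cos41.5° − 2·1.602 = 6.5; c'Δl = 13.78; W sinα = 8.6
Σc'Δl = 103.7 kN/m; ΣN' = 311.1 kN/m; ΣW sinα = 107.4 kN/m
Resisting = 103.7 + 311.1·tan30.2° = 103.7 + 181.1 = 284.7 kN/m
FS = 284.7 / 107.4 = 2.651

FS = 2.65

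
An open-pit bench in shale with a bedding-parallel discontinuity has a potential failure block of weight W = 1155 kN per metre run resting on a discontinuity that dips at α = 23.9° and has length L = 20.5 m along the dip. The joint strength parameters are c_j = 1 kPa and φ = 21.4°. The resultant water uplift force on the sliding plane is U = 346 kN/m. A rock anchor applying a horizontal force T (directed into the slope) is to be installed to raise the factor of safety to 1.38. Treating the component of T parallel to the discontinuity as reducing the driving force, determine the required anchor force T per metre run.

Resolving forces along and normal to the sliding plane, with the horizontal anchor force T adding T·sinα to the effective normal force and T·cosα acting up the plane against the driving force:
FS = [c_jL + (W cosα − U + T sinα) tanφ] / [W sinα − T cosα]
Without the anchor: N' = 710.0 kN/m, driving T_d = 467.9 kN/m, resisting R = 1·20.5 + 710.0·tan21.4° = 298.7 kN/m, FS = 0.64.
Setting FS = 1.38 and solving for T:
1.38·(467.9 − T cos23.9°) = 298.7 + T sin23.9°·tan21.4°
T·(sin23.9°·tan21.4° + 1.38·cos23.9°) = 1.38·467.9 − 298.7
T·(0.4051·0.3919 + 1.38·0.9143) = 645.8 − 298.7 = 347.0
T·1.4204 = 347.0
T = 244.3 kN/m

T = 244 kN/m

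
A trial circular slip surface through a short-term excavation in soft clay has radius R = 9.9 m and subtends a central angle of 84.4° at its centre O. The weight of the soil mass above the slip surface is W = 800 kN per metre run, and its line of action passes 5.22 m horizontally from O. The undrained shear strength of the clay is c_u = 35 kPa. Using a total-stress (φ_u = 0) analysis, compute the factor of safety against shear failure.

FS = 1.21

Taking moments about the centre O, the resisting moment is provided by the undrained shear strength acting along the arc:
Arc length L_a = R·θ = 9.9·(84.4°·π/180) = 9.9·1.4731 = 14.58 m
M_R = c_u·L_a·R = 35·14.58·9.9 = 5053.1 kN·m/m
M_D = W·d = 800·5.22 = 4176.0 kN·m/m
FS = M_R / M_D = 5053.1 / 4176.0 = 1.210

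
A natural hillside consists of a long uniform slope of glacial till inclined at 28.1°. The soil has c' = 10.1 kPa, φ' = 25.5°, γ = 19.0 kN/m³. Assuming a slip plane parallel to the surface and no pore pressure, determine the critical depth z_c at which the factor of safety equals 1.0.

Setting FS = 1.00 in FS = [c' + γz cos²β tanφ'] / [γz sinβ cosβ] and solving for z:
z = c' / [γ cosβ (FS·sinβ − cosβ·tanφ')]
  = 10.1 / [19.0·cos28.1°·(1.00·sin28.1° − cos28.1°·tan25.5°)]
  = 10.1 / [19.0·0.8821·(1.00·0.4710 − 0.8821·0.4770)]
  = 10.1 / 0.8424 = 11.990 m

z_c = 11.99 m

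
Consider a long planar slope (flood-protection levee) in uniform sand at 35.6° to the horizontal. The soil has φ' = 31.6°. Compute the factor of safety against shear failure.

FS = 0.86

For a dry cohesionless infinite slope the factor of safety is FS = tanφ' / tanβ.
FS = tan31.6° / tan35.6° = 0.6152 / 0.7159 = 0.859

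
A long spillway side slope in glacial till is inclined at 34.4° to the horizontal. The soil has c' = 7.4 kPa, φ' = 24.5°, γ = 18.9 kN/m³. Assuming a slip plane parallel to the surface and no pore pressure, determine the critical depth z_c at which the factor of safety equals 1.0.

Setting FS = 1.00 in FS = [c' + γz cos²β tanφ'] / [γz sinβ cosβ] and solving for z:
z = c' / [γ cosβ (FS·sinβ − cosβ·tanφ')]
  = 7.4 / [18.9·cos34.4°·(1.00·sin34.4° − cos34.4°·tan24.5°)]
  = 7.4 / [18.9·0.8251·(1.00·0.5650 − 0.8251·0.4557)]
  = 7.4 / 2.9465 = 2.511 m

z_c = 2.51 m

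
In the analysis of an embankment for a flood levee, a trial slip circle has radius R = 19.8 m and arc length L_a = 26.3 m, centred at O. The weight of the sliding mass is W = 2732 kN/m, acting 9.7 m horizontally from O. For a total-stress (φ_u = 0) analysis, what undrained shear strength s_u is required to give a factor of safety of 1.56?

s_u = 79.4 kPa

FS = s_u·L_a·R / (W·d), so s_u = FS·W·d / (L_a·R).
s_u = 1.56·2732·9.7 / (26.30·19.8) = 41340.6 / 520.74 = 79.39 kPa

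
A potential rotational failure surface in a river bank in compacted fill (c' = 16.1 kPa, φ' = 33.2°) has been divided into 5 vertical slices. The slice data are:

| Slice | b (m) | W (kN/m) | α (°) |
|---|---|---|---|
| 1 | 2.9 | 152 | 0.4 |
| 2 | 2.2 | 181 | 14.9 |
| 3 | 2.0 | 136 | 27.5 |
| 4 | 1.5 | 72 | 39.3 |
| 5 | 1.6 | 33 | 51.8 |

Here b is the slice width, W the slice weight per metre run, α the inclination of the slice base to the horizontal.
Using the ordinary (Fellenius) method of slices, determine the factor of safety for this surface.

FS = 2.94

Ordinary method of slices: FS = Σ[c'·Δl_i + (W_i cosα_i)·tanφ'] / Σ W_i sinα_i, with Δl_i = b_i / cosα_i.
Slice 1: Δl = 2.9/cos0.4° = 2.900 m; N'_1 = 152·cos0.4° = 152.0; c'Δl = 46.69; W sinα = 1.1
Slice 2: Δl = 2.2/cos14.9° = 2.277 m; N'_2 = 181·cos14.9° = 174.9; c'Δl = 36.65; W sinα = 46.5
Slice 3: Δl = 2.0/cos27.5° = 2.255 m; N'_3 = 136·cos27.5° = 120.6; c'Δl = 36.30; W sinα = 62.8
Slice 4: Δl = 1.5/cos39.3° = 1.938 m; N'_4 = 72·cos39.3° = 55.7; c'Δl = 31.21; W sinα = 45.6
Slice 5: Δl = 1.6/cos51.8° = 2.587 m; N'_5 = 33·cos51.8° = 20.4; c'Δl = 41.66; W sinα = 25.9
Σc'Δl = 192.5 kN/m; ΣN' = 523.7 kN/m; ΣW sinα = 181.9 kN/m
Resisting = 192.5 + 523.7·tan33.2° = 192.5 + 342.7 = 535.2 kN/m
FS = 535.2 / 181.9 = 2.942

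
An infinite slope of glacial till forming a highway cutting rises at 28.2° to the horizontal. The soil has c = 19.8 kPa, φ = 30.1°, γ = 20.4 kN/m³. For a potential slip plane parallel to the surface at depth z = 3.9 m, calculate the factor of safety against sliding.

FS = 1.68

For an infinite slope with a slip plane parallel to the surface (no pore pressure): FS = [c + γz cos²β tanφ] / [γz sinβ cosβ].
γz = 20.4·3.9 = 79.56 kN/m²
Numerator = 19.8 + 79.56·cos²28.2°·tan30.1° = 19.8 + 79.56·0.7767·0.5797 = 55.621 kPa
Denominator = 79.56·sin28.2°·cos28.2° = 79.56·0.4726·0.8813 = 33.134 kPa
FS = 55.621 / 33.134 = 1.679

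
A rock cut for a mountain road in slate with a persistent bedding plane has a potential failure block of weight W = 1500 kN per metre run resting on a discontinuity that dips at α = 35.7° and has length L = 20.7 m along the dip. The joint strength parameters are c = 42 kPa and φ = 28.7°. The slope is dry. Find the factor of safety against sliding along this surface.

Resolving the block weight along and normal to the plane and applying the Mohr–Coulomb strength on the joint:
N' = W cosα = 1500·cos35.7° = 1218.1 kN/m
Driving force T = W sinα = 1500·sin35.7° = 875.3 kN/m
Resisting force R = c·L + N'·tanφ = 42·20.7 + 1218.1·tan28.7° = 869.4 + 666.9 = 1536.3 kN/m
FS = R / T = 1536.3 / 875.3 = 1.755

FS = 1.76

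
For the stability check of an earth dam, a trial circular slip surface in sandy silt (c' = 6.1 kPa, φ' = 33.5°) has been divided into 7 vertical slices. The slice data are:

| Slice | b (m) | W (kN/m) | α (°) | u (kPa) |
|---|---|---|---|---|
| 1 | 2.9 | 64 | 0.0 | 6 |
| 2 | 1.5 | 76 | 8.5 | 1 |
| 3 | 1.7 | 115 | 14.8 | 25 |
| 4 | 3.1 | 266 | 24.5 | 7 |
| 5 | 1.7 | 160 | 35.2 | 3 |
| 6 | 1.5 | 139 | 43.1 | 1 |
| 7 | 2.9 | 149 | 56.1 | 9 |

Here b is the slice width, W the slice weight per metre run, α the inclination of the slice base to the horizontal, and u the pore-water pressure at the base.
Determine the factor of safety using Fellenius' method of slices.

FS = 1.20

Ordinary method of slices: FS = Σ[c'·Δl_i + (W_i cosα_i − u_i·Δl_i)·tanφ'] / Σ W_i sinα_i, with Δl_i = b_i / cosα_i.
Slice 1: Δl = 2.9/cos0.0° = 2.900 m; N'_1 = 64·cos0.0° − 6·2.900 = 46.6; c'Δl = 17.69; W sinα = 0.0
Slice 2: Δl = 1.5/cos8.5° = 1.517 m; N'_2 = 76·cos8.5° − 1·1.517 = 73.6; c'Δl = 9.25; W sinα = 11.2
Slice 3: Δl = 1.7/cos14.8° = 1.758 m; N'_3 = 115·cos14.8° − 25·1.758 = 67.2; c'Δl = 10.73; W sinα = 29.4
Slice 4: Δl = 3.1/cos24.5° = 3.407 m; N'_4 = 266·cos24.5° − 7·3.407 = 218.2; c'Δl = 20.78; W sinα = 110.3
Slice 5: Δl = 1.7/cos35.2° = 2.080 m; N'_5 = 160·cos35.2° − 3·2.080 = 124.5; c'Δl = 12.69; W sinα = 92.2
Slice 6: Δl = 1.5/cos43.1° = 2.054 m; N'_6 = 139·cos43.1° − 1·2.054 = 99.4; c'Δl = 12.53; W sinα = 95.0
Slice 7: Δl = 2.9/cos56.1° = 5.200 m; N'_7 = 149·cos56.1° − 9·5.200 = 36.3; c'Δl = 31.72; W sinα = 123.7
Σc'Δl = 115.4 kN/m; ΣN' = 665.9 kN/m; ΣW sinα = 461.8 kN/m
Resisting = 115.4 + 665.9·tan33.5° = 115.4 + 440.8 = 556.2 kN/m
FS = 556.2 / 461.8 = 1.204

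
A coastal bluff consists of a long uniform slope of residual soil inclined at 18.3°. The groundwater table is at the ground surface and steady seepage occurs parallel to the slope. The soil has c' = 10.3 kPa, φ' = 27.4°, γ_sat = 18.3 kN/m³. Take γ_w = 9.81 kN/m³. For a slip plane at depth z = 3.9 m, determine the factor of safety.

FS = 1.21

With seepage parallel to the slope and the water table at the surface, the effective normal stress on the slip plane uses the buoyant unit weight γ' = γ_sat − γ_w while the driving shear stress uses γ_sat:
FS = [c' + γ' z cos²β tanφ'] / [γ_sat z sinβ cosβ]
γ' = 18.3 − 9.81 = 8.49 kN/m³
Numerator = 10.3 + 8.49·3.9·cos²18.3°·tan27.4° = 10.3 + 8.49·3.9·0.9014·0.5184 = 25.771 kPa
Denominator = 18.3·3.9·sin18.3°·cos18.3° = 18.3·3.9·0.3140·0.9494 = 21.276 kPa
FS = 25.771 / 21.276 = 1.211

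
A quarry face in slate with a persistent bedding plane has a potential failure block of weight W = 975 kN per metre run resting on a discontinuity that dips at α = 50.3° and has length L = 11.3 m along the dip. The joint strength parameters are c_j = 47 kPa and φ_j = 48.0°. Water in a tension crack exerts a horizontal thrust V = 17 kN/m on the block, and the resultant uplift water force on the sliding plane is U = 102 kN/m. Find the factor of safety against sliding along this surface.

FS = 1.44

Resolving the block weight along and normal to the plane and applying the Mohr–Coulomb strength on the joint:
N' = W cosα − U − V sinα = 975·cos50.3° − 102 − 17·sin50.3° = 507.7 kN/m
Driving force T = W sinα + V cosα = 975·sin50.3° + 17·cos50.3° = 761.0 kN/m
Resisting force R = c_j·L + N'·tanφ_j = 47·11.3 + 507.7·tan48.0° = 531.1 + 563.9 = 1095.0 kN/m
FS = R / T = 1095.0 / 761.0 = 1.439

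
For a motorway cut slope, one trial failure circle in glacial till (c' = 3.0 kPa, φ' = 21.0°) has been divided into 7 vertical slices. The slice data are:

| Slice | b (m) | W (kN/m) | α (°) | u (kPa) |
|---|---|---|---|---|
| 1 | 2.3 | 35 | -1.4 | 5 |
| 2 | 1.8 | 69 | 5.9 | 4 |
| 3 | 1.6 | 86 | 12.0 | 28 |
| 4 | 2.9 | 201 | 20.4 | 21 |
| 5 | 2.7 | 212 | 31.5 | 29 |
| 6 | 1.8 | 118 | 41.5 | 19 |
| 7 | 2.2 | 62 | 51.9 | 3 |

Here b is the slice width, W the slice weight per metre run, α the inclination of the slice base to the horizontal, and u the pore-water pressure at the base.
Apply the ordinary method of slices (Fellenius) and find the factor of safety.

Ordinary method of slices: FS = Σ[c'·Δl_i + (W_i cosα_i − u_i·Δl_i)·tanφ'] / Σ W_i sinα_i, with Δl_i = b_i / cosα_i.
Slice 1: Δl = 2.3/cos(-1.4°) = 2.301 m; N'_1 = 35·cos(-1.4°) − 5·2.301 = 23.5; c'Δl = 6.90; W sinα = -0.9
Slice 2: Δl = 1.8/cos5.9° = 1.810 m; N'_2 = 69·cos5.9° − 4·1.810 = 61.4; c'Δl = 5.43; W sinα = 7.1
Slice 3: Δl = 1.6/cos12.0° = 1.636 m; N'_3 = 86·cos12.0° − 28·1.636 = 38.3; c'Δl = 4.91; W sinα = 17.9
Slice 4: Δl = 2.9/cos20.4° = 3.094 m; N'_4 = 201·cos20.4° − 21·3.094 = 123.4; c'Δl = 9.28; W sinα = 70.1
Slice 5: Δl = 2.7/cos31.5° = 3.167 m; N'_5 = 212·cos31.5° − 29·3.167 = 88.9; c'Δl = 9.50; W sinα = 110.8
Slice 6: Δl = 1.8/cos41.5° = 2.403 m; N'_6 = 118·cos41.5° − 19·2.403 = 42.7; c'Δl = 7.21; W sinα = 78.2
Slice 7: Δl = 2.2/cos51.9° = 3.565 m; N'_7 = 62·cos51.9° − 3·3.565 = 27.6; c'Δl = 10.70; W sinα = 48.8
Σc'Δl = 53.9 kN/m; ΣN' = 405.8 kN/m; ΣW sinα = 331.9 kN/m
Resisting = 53.9 + 405.8·tan21.0° = 53.9 + 155.8 = 209.7 kN/m
FS = 209.7 / 331.9 = 0.632

FS = 0.63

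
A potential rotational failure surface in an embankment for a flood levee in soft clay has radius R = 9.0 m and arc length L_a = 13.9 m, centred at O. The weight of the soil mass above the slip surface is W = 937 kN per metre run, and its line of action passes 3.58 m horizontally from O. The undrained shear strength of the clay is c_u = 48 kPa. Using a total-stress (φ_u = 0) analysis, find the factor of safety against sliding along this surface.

Taking moments about the centre O, the resisting moment is provided by the undrained shear strength acting along the arc:
M_R = c_u·L_a·R = 48·13.90·9.0 = 6004.8 kN·m/m
M_D = W·d = 937·3.58 = 3354.5 kN·m/m
FS = M_R / M_D = 6004.8 / 3354.5 = 1.790

FS = 1.79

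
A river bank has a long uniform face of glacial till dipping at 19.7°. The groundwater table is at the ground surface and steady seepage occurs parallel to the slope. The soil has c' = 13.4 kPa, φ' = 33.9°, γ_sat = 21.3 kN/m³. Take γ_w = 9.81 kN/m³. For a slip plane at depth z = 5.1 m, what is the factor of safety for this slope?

FS = 1.40

With seepage parallel to the slope and the water table at the surface, the effective normal stress on the slip plane uses the buoyant unit weight γ' = γ_sat − γ_w while the driving shear stress uses γ_sat:
FS = [c' + γ' z cos²β tanφ'] / [γ_sat z sinβ cosβ]
γ' = 21.3 − 9.81 = 11.49 kN/m³
Numerator = 13.4 + 11.49·5.1·cos²19.7°·tan33.9° = 13.4 + 11.49·5.1·0.8864·0.6720 = 48.302 kPa
Denominator = 21.3·5.1·sin19.7°·cos19.7° = 21.3·5.1·0.3371·0.9415 = 34.475 kPa
FS = 48.302 / 34.475 = 1.401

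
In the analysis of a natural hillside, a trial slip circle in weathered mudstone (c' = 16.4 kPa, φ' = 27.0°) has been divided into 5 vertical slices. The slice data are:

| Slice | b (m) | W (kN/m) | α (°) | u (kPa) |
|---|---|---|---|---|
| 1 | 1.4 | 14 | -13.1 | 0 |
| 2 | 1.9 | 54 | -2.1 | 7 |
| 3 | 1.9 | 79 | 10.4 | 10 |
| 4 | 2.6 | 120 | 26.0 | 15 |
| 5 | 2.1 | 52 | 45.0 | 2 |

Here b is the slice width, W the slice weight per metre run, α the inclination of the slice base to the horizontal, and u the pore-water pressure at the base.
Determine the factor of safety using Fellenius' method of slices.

Ordinary method of slices: FS = Σ[c'·Δl_i + (W_i cosα_i − u_i·Δl_i)·tanφ'] / Σ W_i sinα_i, with Δl_i = b_i / cosα_i.
Slice 1: Δl = 1.4/cos(-13.1°) = 1.437 m; N'_1 = 14·cos(-13.1°) − 0·1.437 = 13.6; c'Δl = 23.57; W sinα = -3.2
Slice 2: Δl = 1.9/cos(-2.1°) = 1.901 m; N'_2 = 54·cos(-2.1°) − 7·1.901 = 40.7; c'Δl = 31.18; W sinα = -2.0
Slice 3: Δl = 1.9/cos10.4° = 1.932 m; N'_3 = 79·cos10.4° − 10·1.932 = 58.4; c'Δl = 31.68; W sinα = 14.3
Slice 4: Δl = 2.6/cos26.0° = 2.893 m; N'_4 = 120·cos26.0° − 15·2.893 = 64.5; c'Δl = 47.44; W sinα = 52.6
Slice 5: Δl = 2.1/cos45.0° = 2.970 m; N'_5 = 52·cos45.0° − 2·2.970 = 30.8; c'Δl = 48.71; W sinα = 36.8
Σc'Δl = 182.6 kN/m; ΣN' = 208.0 kN/m; ΣW sinα = 98.5 kN/m
Resisting = 182.6 + 208.0·tan27.0° = 182.6 + 106.0 = 288.5 kN/m
FS = 288.5 / 98.5 = 2.930

FS = 2.93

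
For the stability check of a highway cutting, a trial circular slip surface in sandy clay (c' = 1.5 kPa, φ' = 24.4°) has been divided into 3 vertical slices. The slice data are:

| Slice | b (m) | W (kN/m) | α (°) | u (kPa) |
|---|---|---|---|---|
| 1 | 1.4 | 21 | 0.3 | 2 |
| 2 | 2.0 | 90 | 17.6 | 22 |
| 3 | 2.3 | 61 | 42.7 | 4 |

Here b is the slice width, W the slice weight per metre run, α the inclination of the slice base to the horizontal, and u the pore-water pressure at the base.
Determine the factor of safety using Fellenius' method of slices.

FS = 0.74

Ordinary method of slices: FS = Σ[c'·Δl_i + (W_i cosα_i − u_i·Δl_i)·tanφ'] / Σ W_i sinα_i, with Δl_i = b_i / cosα_i.
Slice 1: Δl = 1.4/cos0.3° = 1.400 m; N'_1 = 21·cos0.3° − 2·1.400 = 18.2; c'Δl = 2.10; W sinα = 0.1
Slice 2: Δl = 2.0/cos17.6° = 2.098 m; N'_2 = 90·cos17.6° − 22·2.098 = 39.6; c'Δl = 3.15; W sinα = 27.2
Slice 3: Δl = 2.3/cos42.7° = 3.130 m; N'_3 = 61·cos42.7° − 4·3.130 = 32.3; c'Δl = 4.69; W sinα = 41.4
Σc'Δl = 9.9 kN/m; ΣN' = 90.1 kN/m; ΣW sinα = 68.7 kN/m
Resisting = 9.9 + 90.1·tan24.4° = 9.9 + 40.9 = 50.8 kN/m
FS = 50.8 / 68.7 = 0.740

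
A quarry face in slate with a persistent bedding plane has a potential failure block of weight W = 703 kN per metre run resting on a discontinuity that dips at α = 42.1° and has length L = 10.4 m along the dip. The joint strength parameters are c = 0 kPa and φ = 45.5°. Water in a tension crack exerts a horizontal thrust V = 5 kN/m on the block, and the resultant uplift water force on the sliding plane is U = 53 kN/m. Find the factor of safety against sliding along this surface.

Resolving the block weight along and normal to the plane and applying the Mohr–Coulomb strength on the joint:
N' = W cosα − U − V sinα = 703·cos42.1° − 53 − 5·sin42.1° = 465.3 kN/m
Driving force T = W sinα + V cosα = 703·sin42.1° + 5·cos42.1° = 475.0 kN/m
Resisting force R = c·L + N'·tanφ = 0·10.4 + 465.3·tan45.5° = 0.0 + 473.4 = 473.4 kN/m
FS = R / T = 473.4 / 475.0 = 0.997

FS = 1.00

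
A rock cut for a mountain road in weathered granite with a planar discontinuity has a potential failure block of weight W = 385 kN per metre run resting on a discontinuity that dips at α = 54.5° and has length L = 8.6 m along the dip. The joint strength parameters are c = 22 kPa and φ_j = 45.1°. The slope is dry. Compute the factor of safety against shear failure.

FS = 1.32

Resolving the block weight along and normal to the plane and applying the Mohr–Coulomb strength on the joint:
N' = W cosα = 385·cos54.5° = 223.6 kN/m
Driving force T = W sinα = 385·sin54.5° = 313.4 kN/m
Resisting force R = c·L + N'·tanφ_j = 22·8.6 + 223.6·tan45.1° = 189.2 + 224.4 = 413.6 kN/m
FS = R / T = 413.6 / 313.4 = 1.319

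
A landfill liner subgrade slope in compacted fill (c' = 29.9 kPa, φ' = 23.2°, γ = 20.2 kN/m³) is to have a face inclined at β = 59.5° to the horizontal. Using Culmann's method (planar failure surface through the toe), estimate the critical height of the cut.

Culmann's analysis gives the critical failure plane at α_cr = (β + φ')/2 = (59.5 + 23.2)/2 = 41.4°, and the critical height
H_c = (4c'/γ) · sinβ cosφ' / [1 − cos(β − φ')]
    = (4·29.9/20.2) · sin59.5°·cos23.2° / [1 − cos(36.3°)]
    = 5.921 · 0.8616·0.9191 / [1 − 0.8059]
    = 5.921 · 0.7920 / 0.1941
    = 24.16 m

H_c = 24.16 m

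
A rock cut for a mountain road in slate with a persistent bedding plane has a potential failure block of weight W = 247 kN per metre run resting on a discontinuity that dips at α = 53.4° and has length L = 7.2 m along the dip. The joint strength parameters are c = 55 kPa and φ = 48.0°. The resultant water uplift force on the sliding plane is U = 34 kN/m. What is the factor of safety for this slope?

Resolving the block weight along and normal to the plane and applying the Mohr–Coulomb strength on the joint:
N' = W cosα − U = 247·cos53.4° − 34 = 113.3 kN/m
Driving force T = W sinα = 247·sin53.4° = 198.3 kN/m
Resisting force R = c·L + N'·tanφ = 55·7.2 + 113.3·tan48.0° = 396.0 + 125.8 = 521.8 kN/m
FS = R / T = 521.8 / 198.3 = 2.631

FS = 2.63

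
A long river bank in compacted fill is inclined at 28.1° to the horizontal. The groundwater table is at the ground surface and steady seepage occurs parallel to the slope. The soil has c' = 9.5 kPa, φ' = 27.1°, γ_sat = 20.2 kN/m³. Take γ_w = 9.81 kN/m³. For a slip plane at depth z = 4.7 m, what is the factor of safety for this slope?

FS = 0.73

With seepage parallel to the slope and the water table at the surface, the effective normal stress on the slip plane uses the buoyant unit weight γ' = γ_sat − γ_w while the driving shear stress uses γ_sat:
FS = [c' + γ' z cos²β tanφ'] / [γ_sat z sinβ cosβ]
γ' = 20.2 − 9.81 = 10.39 kN/m³
Numerator = 9.5 + 10.39·4.7·cos²28.1°·tan27.1° = 9.5 + 10.39·4.7·0.7781·0.5117 = 28.945 kPa
Denominator = 20.2·4.7·sin28.1°·cos28.1° = 20.2·4.7·0.4710·0.8821 = 39.447 kPa
FS = 28.945 / 39.447 = 0.734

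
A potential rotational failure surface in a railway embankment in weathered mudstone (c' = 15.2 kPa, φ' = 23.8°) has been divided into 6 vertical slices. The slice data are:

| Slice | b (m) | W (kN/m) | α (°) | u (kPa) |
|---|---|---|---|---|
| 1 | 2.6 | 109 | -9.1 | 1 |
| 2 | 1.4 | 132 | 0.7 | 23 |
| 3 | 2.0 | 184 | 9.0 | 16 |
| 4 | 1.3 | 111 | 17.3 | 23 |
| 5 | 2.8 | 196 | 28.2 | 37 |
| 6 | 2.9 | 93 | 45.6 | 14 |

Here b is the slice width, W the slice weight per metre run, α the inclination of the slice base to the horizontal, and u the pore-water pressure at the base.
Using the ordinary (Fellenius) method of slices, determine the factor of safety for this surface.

FS = 2.15

Ordinary method of slices: FS = Σ[c'·Δl_i + (W_i cosα_i − u_i·Δl_i)·tanφ'] / Σ W_i sinα_i, with Δl_i = b_i / cosα_i.
Slice 1: Δl = 2.6/cos(-9.1°) = 2.633 m; N'_1 = 109·cos(-9.1°) − 1·2.633 = 105.0; c'Δl = 40.02; W sinα = -17.2
Slice 2: Δl = 1.4/cos0.7° = 1.400 m; N'_2 = 132·cos0.7° − 23·1.400 = 99.8; c'Δl = 21.28; W sinα = 1.6
Slice 3: Δl = 2.0/cos9.0° = 2.025 m; N'_3 = 184·cos9.0° − 16·2.025 = 149.3; c'Δl = 30.78; W sinα = 28.8
Slice 4: Δl = 1.3/cos17.3° = 1.362 m; N'_4 = 111·cos17.3° − 23·1.362 = 74.7; c'Δl = 20.70; W sinα = 33.0
Slice 5: Δl = 2.8/cos28.2° = 3.177 m; N'_5 = 196·cos28.2° − 37·3.177 = 55.2; c'Δl = 48.29; W sinα = 92.6
Slice 6: Δl = 2.9/cos45.6° = 4.145 m; N'_6 = 93·cos45.6° − 14·4.145 = 7.0; c'Δl = 63.00; W sinα = 66.4
Σc'Δl = 224.1 kN/m; ΣN' = 491.0 kN/m; ΣW sinα = 205.2 kN/m
Resisting = 224.1 + 491.0·tan23.8° = 224.1 + 216.6 = 440.6 kN/m
FS = 440.6 / 205.2 = 2.147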